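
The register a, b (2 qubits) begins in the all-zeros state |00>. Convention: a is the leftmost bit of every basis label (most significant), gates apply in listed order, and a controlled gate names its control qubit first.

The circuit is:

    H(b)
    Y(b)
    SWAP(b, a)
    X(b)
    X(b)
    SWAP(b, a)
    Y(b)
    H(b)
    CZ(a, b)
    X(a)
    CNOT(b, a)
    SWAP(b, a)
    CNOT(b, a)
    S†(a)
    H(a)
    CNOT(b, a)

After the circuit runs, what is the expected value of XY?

The observable XY averages to 0. Key observation: steps 1-8 multiply out to the identity, so the circuit reduces to the remaining gates.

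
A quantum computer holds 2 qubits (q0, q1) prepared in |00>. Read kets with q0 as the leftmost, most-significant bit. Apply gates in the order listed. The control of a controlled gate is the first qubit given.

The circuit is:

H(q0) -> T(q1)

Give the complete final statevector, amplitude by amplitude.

The final amplitudes are sqrt(2)/2 on |00>, 0 on |01>, sqrt(2)/2 on |10>, 0 on |11>.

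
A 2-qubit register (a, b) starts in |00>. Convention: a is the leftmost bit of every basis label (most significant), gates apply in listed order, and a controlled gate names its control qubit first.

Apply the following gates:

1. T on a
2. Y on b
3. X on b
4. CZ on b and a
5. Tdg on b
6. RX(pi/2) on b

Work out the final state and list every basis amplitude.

The resulting statevector has amplitude sqrt(2)*I/2 on |00>, sqrt(2)/2 on |01>, 0 on |10>, 0 on |11>.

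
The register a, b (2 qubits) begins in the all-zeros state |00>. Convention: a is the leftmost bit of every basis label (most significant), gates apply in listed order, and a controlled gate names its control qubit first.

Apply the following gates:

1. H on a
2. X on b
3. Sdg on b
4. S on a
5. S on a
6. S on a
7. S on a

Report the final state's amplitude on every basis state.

The final amplitudes are 0 on |00>, -sqrt(2)*I/2 on |01>, 0 on |10>, -sqrt(2)*I/2 on |11>.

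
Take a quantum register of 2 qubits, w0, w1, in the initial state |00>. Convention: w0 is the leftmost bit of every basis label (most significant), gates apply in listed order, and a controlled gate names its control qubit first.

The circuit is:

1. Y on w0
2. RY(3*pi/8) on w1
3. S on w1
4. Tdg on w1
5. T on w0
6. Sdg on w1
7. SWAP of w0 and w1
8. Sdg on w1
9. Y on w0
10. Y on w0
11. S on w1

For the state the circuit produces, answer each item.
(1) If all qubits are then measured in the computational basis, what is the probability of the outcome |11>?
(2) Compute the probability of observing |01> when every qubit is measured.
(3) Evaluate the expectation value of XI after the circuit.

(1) Outcome |11> occurs with probability sin(3*pi/16)**2.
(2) A full measurement returns |01> with probability cos(3*pi/16)**2.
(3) The observable XI averages to sqrt(2*sqrt(2) + 4)/4.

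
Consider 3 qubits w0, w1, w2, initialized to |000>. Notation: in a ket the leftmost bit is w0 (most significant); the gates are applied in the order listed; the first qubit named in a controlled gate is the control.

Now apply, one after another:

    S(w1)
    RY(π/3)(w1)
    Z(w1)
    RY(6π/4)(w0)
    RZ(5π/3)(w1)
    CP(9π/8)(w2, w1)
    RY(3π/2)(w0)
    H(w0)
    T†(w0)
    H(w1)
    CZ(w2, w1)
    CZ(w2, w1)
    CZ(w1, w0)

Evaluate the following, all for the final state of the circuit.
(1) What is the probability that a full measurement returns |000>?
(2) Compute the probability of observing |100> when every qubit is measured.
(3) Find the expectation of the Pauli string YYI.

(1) The probability of measuring |000> is 1/4 - sqrt(3)/16. Key observation: steps 11-12 multiply out to the identity, so the circuit reduces to the remaining gates.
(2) Outcome |100> occurs with probability 1/4 - sqrt(3)/16.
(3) The expectation value of YYI is -sqrt(2)/4.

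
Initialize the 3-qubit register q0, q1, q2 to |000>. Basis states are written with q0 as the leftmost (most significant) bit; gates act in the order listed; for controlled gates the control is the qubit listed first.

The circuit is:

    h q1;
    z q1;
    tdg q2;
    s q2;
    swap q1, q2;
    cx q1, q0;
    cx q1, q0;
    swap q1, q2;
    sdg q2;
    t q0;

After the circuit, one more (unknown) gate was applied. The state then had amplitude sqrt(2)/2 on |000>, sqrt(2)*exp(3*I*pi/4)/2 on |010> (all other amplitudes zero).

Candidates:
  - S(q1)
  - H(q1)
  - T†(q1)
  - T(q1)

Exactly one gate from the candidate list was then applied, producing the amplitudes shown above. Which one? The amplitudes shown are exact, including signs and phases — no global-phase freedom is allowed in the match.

The unique candidate consistent with the amplitudes is T†(q1).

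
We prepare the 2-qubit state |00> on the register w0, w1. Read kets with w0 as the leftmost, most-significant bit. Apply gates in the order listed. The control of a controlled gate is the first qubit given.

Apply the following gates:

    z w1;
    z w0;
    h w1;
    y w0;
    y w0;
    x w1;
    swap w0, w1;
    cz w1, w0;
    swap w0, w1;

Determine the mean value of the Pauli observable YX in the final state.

In the final state, YX has expectation 0.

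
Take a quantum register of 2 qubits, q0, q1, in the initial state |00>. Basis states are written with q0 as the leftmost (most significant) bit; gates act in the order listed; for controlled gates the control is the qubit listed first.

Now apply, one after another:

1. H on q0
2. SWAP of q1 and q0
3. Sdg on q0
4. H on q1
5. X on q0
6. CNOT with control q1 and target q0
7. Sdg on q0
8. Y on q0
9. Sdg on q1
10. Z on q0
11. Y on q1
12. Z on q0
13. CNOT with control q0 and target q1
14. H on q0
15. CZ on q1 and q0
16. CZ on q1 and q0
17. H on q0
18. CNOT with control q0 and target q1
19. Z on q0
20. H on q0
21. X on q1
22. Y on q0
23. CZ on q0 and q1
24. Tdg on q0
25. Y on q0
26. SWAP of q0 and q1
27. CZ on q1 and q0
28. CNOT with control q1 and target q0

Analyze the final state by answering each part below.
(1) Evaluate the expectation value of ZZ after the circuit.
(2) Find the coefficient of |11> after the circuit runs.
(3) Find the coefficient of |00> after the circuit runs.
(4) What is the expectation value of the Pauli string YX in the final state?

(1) The observable ZZ averages to 1. Key observation: the block from step 12 through step 19 cancels to the identity and can be dropped.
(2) |11> carries amplitude -sqrt(2)*I/2 in the final state.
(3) |00> carries amplitude -sqrt(2)*exp(I*pi/4)/2 in the final state.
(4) The observable YX averages to sqrt(2)/2.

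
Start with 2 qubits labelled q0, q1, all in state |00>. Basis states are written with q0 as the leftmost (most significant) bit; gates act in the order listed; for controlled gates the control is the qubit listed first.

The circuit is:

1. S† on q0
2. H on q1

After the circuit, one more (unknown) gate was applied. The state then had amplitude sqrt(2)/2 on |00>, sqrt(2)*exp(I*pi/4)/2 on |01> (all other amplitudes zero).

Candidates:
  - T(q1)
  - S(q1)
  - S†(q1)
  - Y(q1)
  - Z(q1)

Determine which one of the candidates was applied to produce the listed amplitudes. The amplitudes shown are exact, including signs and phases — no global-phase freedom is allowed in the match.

The unique candidate consistent with the amplitudes is T(q1).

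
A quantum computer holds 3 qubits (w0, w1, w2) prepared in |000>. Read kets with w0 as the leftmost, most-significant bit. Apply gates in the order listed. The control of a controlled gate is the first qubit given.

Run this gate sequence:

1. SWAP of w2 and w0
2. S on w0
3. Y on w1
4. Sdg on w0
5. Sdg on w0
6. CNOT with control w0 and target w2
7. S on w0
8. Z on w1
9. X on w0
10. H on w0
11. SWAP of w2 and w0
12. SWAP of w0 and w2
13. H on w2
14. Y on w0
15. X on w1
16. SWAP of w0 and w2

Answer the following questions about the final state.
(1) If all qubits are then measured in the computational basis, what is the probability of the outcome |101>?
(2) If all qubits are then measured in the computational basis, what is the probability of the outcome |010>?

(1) The probability of measuring |101> is 1/4.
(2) Outcome |010> occurs with probability 0.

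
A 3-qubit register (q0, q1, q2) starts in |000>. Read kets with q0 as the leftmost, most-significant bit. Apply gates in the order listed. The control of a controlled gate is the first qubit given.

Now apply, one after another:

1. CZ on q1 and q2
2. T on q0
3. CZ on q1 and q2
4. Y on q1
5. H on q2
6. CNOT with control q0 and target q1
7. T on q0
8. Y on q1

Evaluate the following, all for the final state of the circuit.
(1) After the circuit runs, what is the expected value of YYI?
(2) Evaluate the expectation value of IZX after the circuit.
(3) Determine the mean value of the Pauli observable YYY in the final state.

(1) The observable YYI averages to 0.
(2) The expectation value of IZX is 1.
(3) In the final state, YYY has expectation 0.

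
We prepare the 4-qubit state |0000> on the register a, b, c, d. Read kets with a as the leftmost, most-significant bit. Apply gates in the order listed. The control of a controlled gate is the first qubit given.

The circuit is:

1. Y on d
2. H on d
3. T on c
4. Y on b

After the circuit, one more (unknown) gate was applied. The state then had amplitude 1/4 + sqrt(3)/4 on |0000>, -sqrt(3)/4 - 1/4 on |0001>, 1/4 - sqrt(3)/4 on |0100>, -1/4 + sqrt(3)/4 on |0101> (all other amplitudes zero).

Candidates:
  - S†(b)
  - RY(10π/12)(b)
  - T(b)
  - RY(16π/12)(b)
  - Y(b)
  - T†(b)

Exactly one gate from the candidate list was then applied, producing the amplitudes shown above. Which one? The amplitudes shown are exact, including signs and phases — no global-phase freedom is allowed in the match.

It was RY(10π/12)(b) that produced the state shown.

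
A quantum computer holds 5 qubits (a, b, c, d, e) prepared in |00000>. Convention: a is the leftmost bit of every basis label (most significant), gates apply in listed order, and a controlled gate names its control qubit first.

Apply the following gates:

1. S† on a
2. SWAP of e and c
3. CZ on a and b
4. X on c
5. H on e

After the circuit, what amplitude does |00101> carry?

The amplitude on |00101> is sqrt(2)/2.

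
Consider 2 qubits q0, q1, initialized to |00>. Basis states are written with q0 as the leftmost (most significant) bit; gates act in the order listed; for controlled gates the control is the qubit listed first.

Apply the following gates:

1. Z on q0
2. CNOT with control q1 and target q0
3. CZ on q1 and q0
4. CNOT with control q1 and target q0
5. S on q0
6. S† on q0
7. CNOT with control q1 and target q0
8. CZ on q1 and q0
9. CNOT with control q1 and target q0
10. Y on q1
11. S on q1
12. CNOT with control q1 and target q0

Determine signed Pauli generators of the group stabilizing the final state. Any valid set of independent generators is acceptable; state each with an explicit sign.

The final state is stabilized by the group generated by -ZI, -IZ; other independent generating sets are equally valid. Key observation: gates 2-9 undo each other exactly, leaving only the rest of the circuit to track.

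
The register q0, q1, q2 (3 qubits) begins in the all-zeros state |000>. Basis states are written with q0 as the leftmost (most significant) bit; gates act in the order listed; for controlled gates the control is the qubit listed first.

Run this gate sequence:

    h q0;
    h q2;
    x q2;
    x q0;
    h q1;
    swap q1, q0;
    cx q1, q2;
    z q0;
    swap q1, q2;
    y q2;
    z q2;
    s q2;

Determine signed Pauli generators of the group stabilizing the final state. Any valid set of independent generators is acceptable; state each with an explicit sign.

One valid set of independent stabilizer generators is -XII, +IXI, +IIY (any independent generating set of the same group is equally correct).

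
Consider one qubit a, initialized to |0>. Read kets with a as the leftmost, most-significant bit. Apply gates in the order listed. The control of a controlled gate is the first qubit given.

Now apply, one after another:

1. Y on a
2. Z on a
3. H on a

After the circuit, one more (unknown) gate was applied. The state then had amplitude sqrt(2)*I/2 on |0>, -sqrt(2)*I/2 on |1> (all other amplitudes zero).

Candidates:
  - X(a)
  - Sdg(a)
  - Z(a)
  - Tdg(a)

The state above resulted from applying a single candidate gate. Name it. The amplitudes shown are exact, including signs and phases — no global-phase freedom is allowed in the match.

The applied gate was X(a).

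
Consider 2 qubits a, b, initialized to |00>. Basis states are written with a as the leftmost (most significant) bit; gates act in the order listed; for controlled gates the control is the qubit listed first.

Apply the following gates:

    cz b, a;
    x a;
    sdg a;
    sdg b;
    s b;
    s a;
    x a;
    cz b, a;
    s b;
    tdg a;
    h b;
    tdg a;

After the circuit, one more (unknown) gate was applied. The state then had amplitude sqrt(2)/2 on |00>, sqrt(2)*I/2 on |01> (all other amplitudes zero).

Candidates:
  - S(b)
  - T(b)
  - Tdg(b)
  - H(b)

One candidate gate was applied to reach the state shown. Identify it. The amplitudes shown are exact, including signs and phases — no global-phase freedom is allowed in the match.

The applied gate was S(b).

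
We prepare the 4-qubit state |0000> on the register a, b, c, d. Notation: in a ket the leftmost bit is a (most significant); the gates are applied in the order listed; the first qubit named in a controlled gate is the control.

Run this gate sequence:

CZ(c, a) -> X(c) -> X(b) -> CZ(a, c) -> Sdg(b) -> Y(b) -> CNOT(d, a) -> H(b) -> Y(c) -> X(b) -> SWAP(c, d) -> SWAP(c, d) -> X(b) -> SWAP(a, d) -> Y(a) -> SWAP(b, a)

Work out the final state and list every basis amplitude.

The final amplitudes are -sqrt(2)/2 on |0100>, -sqrt(2)/2 on |1100>, and 0 on every other basis state. Key observation: the block from step 10 through step 13 cancels to the identity and can be dropped.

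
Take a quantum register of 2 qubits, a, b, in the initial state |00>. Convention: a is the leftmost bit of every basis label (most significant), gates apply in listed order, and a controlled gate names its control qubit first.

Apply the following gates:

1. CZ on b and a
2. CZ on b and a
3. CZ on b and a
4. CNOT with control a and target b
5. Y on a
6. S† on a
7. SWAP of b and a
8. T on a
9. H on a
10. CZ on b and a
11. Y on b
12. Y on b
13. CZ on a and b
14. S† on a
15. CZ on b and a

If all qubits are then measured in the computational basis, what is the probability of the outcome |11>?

Outcome |11> occurs with probability 1/2. Key observation: gates 1-2 undo each other exactly, leaving only the rest of the circuit to track.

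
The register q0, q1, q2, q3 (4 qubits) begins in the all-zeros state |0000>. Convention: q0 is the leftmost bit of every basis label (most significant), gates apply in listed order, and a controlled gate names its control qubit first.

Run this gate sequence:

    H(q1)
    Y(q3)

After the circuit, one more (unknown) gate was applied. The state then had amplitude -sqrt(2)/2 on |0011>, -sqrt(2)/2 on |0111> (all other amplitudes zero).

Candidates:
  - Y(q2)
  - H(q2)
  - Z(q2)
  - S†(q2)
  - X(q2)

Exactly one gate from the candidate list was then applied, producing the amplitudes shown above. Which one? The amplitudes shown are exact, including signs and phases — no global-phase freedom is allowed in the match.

The applied gate was Y(q2).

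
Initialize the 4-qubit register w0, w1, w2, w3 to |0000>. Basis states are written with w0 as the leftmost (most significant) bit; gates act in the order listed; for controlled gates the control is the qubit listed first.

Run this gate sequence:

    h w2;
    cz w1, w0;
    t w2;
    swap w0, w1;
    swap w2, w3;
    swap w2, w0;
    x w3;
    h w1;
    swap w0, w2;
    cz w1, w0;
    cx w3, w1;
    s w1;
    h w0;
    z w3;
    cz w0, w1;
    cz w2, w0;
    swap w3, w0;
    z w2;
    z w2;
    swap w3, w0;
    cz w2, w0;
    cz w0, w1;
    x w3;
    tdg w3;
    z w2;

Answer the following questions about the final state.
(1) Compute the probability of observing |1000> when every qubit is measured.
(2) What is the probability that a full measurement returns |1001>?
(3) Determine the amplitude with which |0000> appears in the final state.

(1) The probability of measuring |1000> is 1/8. Key observation: steps 15-22 multiply out to the identity, so the circuit reduces to the remaining gates.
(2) The probability of measuring |1001> is 1/8.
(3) The final state's coefficient on |0000> equals -sqrt(2)/4.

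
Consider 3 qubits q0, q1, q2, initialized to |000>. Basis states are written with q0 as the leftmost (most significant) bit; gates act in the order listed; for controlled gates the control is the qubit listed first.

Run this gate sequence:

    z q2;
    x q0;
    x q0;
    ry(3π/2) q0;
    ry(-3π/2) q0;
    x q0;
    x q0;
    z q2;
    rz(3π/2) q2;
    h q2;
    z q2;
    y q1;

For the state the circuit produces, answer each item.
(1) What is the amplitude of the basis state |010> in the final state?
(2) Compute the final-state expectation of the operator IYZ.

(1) |010> carries amplitude -sqrt(2)*exp(3*I*pi/4)/2 in the final state. Key observation: the block from step 1 through step 8 cancels to the identity and can be dropped.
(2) In the final state, IYZ has expectation 0.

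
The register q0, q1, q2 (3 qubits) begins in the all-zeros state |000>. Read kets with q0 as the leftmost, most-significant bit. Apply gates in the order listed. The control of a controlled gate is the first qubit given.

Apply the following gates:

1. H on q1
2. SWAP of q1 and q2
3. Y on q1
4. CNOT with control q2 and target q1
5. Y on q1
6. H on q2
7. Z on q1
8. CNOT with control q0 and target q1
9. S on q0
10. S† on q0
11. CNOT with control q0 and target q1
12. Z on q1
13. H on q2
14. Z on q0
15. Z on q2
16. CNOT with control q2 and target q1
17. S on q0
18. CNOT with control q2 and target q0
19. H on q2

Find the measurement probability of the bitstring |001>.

Outcome |001> occurs with probability 1/4. Key observation: gates 6-13 undo each other exactly, leaving only the rest of the circuit to track.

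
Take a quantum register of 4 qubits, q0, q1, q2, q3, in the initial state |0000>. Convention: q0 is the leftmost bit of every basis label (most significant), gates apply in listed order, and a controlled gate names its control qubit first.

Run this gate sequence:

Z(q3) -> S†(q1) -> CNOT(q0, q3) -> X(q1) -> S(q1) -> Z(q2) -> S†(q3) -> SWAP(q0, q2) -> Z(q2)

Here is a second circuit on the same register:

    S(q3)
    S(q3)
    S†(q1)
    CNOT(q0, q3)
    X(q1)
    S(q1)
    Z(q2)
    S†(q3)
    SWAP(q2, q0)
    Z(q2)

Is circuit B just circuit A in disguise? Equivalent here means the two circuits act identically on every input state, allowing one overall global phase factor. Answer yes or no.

Yes, they are equivalent — the unitaries differ by at most a global phase.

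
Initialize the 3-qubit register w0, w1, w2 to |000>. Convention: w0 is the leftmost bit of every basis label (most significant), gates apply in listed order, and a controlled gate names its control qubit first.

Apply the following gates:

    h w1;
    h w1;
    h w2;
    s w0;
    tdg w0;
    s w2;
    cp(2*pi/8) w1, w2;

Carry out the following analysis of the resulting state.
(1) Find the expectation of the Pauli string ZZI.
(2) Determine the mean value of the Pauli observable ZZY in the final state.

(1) In the final state, ZZI has expectation 1. Key observation: steps 1-2 multiply out to the identity, so the circuit reduces to the remaining gates.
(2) The observable ZZY averages to 1.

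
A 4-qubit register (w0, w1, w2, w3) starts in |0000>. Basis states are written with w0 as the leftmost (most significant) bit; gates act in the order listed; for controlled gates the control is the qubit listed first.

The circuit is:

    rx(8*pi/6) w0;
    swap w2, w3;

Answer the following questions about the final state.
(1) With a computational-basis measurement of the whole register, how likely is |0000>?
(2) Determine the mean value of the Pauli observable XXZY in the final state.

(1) The probability of measuring |0000> is 1/4.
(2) The observable XXZY averages to 0.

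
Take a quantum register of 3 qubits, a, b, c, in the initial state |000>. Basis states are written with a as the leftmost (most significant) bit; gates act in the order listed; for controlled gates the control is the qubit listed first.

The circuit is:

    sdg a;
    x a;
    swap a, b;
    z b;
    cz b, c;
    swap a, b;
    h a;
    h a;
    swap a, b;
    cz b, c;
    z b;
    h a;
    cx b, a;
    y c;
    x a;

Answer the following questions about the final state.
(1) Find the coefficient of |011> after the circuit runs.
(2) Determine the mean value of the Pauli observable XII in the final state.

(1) The final state's coefficient on |011> equals sqrt(2)*I/2. Key observation: steps 4-11 multiply out to the identity, so the circuit reduces to the remaining gates.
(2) In the final state, XII has expectation 1.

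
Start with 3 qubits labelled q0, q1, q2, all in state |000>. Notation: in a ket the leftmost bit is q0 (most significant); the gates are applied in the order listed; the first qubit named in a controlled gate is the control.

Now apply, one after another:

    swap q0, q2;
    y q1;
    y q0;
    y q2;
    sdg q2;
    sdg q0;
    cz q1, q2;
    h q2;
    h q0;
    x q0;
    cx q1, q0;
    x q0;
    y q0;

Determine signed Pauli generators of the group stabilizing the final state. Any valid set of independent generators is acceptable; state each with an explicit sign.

One valid set of independent stabilizer generators is +XII, -IIX, -IZI (any independent generating set of the same group is equally correct).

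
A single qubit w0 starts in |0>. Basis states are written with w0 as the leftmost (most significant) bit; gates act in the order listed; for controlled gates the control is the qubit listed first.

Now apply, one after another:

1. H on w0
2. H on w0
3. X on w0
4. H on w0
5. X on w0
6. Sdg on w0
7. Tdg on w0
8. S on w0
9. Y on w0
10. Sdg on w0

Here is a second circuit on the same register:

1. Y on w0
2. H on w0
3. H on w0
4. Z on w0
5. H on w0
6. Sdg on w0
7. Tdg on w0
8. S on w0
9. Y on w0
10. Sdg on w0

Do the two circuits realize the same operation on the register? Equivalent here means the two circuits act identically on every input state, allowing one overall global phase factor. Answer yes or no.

No: there is an input state on which the two circuits produce genuinely different outputs (not merely differing by a phase).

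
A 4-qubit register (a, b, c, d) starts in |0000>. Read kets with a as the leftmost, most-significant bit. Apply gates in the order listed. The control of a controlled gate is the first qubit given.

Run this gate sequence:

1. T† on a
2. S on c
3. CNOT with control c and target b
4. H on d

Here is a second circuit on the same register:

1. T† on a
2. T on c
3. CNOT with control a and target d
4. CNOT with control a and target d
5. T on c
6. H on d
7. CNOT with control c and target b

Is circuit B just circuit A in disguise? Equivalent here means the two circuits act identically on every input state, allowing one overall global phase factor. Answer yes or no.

Yes — the two circuits implement the same unitary up to a global phase.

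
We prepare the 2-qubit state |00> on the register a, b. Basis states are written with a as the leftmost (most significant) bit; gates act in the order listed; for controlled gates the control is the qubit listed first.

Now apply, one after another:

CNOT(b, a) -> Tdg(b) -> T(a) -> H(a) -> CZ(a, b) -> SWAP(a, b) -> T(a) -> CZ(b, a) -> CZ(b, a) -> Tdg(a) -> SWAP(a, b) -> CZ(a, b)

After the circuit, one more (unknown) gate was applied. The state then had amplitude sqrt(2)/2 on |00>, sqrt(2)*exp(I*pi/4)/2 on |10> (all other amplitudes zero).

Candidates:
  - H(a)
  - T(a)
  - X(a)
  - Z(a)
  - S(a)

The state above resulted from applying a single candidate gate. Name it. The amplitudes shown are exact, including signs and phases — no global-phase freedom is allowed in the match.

The unique candidate consistent with the amplitudes is T(a).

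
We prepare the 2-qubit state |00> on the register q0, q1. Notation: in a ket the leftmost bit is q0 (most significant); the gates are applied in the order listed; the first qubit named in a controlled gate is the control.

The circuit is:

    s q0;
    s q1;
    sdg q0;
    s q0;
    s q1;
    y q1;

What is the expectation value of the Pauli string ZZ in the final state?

The observable ZZ averages to -1.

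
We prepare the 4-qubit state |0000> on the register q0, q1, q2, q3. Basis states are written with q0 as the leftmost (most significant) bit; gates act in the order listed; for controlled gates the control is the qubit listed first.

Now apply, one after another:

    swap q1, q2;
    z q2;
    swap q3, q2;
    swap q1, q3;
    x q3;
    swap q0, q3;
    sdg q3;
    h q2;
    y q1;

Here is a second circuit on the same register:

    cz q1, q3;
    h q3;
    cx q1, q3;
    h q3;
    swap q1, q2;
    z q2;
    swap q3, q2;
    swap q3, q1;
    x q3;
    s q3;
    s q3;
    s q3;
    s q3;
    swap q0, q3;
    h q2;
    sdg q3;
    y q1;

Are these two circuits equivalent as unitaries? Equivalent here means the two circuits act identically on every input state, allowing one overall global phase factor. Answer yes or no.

Yes — the two circuits implement the same unitary up to a global phase.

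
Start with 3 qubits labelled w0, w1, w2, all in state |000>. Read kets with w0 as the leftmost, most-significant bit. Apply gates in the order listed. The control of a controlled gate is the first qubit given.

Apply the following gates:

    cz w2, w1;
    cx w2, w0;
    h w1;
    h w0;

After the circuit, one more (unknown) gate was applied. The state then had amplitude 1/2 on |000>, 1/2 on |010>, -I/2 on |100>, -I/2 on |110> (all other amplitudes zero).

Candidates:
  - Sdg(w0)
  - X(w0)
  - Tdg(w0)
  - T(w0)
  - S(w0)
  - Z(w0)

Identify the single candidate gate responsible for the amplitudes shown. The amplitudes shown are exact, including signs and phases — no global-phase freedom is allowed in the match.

It was Sdg(w0) that produced the state shown.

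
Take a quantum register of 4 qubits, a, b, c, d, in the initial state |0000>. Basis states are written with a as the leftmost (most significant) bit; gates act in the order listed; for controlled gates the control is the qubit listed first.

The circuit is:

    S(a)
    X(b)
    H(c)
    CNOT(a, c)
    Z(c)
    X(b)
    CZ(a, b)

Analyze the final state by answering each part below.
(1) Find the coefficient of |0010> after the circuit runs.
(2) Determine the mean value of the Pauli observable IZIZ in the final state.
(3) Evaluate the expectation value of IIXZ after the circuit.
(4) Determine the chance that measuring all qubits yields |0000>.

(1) |0010> carries amplitude -sqrt(2)/2 in the final state.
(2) The observable IZIZ averages to 1.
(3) In the final state, IIXZ has expectation -1.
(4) A full measurement returns |0000> with probability 1/2.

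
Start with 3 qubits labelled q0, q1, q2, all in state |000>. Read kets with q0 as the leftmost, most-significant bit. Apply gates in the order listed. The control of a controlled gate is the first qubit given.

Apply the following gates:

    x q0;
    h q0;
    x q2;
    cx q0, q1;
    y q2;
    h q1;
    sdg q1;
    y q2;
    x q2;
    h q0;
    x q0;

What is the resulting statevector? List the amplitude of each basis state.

The resulting statevector has amplitude sqrt(2)/2 on |000>, -sqrt(2)*I/2 on |110>, and 0 on every other basis state.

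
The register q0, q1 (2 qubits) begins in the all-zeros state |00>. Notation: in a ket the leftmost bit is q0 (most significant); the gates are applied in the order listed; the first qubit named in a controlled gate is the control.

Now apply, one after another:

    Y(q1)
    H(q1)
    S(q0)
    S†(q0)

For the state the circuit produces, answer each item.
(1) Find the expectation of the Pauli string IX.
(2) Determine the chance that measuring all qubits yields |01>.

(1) The expectation value of IX is -1. Key observation: steps 3-4 multiply out to the identity, so the circuit reduces to the remaining gates.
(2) A full measurement returns |01> with probability 1/2.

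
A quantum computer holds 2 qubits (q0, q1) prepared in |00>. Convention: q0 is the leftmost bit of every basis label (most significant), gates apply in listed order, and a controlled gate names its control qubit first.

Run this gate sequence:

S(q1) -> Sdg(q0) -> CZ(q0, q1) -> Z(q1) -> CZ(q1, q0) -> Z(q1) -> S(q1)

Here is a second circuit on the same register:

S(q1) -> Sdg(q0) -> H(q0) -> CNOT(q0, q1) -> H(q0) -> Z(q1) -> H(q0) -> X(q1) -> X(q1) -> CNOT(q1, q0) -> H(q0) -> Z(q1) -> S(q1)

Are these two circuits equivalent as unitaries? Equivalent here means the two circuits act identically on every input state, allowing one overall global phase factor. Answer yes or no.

No: there is an input state on which the two circuits produce genuinely different outputs (not merely differing by a phase).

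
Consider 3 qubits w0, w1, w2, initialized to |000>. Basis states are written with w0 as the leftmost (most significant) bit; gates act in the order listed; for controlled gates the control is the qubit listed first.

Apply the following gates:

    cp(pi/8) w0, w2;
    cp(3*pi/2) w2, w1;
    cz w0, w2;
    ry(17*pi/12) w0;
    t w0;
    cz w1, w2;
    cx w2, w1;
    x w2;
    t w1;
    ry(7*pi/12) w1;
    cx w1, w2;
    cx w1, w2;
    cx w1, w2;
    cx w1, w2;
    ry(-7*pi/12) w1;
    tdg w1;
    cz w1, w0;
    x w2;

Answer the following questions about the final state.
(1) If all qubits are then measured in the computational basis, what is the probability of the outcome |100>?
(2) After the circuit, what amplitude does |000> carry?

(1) A full measurement returns |100> with probability -sqrt(2)/8 + sqrt(6)/8 + 1/2. Key observation: steps 9-16 multiply out to the identity, so the circuit reduces to the remaining gates.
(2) The final state's coefficient on |000> equals -sqrt(3*sqrt(2) + 6)/4 + sqrt(2 - sqrt(2))/4.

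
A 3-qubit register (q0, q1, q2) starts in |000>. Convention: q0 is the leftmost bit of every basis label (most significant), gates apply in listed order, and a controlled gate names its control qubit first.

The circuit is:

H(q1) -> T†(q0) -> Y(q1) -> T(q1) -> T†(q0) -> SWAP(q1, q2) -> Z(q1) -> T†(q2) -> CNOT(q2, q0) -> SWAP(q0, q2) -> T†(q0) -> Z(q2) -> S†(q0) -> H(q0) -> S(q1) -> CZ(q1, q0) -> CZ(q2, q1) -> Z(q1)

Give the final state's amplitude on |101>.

The amplitude on |101> is -exp(3*I*pi/4)/2.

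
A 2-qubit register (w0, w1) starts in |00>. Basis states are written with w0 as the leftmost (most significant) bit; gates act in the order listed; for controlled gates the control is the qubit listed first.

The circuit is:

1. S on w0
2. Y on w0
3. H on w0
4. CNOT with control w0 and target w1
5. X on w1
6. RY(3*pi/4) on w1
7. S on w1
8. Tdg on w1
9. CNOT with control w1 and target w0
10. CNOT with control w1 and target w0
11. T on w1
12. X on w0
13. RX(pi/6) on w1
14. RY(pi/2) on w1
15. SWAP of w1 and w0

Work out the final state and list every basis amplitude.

The resulting statevector has amplitude -sqrt(6*sqrt(2) + 12)/16 - sqrt(2*sqrt(2) + 4)/16 - sqrt(4 - 2*sqrt(2))/16 + sqrt(12 - 6*sqrt(2))/16 - I*sqrt(6*sqrt(2) + 12)/16 - I*sqrt(12 - 6*sqrt(2))/16 - I*sqrt(4 - 2*sqrt(2))/16 + I*sqrt(2*sqrt(2) + 4)/16 on |00>, -sqrt(2*sqrt(2) + 4)/16 + sqrt(4 - 2*sqrt(2))/16 + sqrt(12 - 6*sqrt(2))/16 + sqrt(6*sqrt(2) + 12)/16 - I*sqrt(6*sqrt(2) + 12)/16 - I*sqrt(2*sqrt(2) + 4)/16 - I*sqrt(4 - 2*sqrt(2))/16 + I*sqrt(12 - 6*sqrt(2))/16 on |01>, -sqrt(12 - 6*sqrt(2))/16 + sqrt(4 - 2*sqrt(2))/16 + sqrt(2*sqrt(2) + 4)/16 + sqrt(6*sqrt(2) + 12)/16 - I*sqrt(6*sqrt(2) + 12)/16 - I*sqrt(12 - 6*sqrt(2))/16 - I*sqrt(4 - 2*sqrt(2))/16 + I*sqrt(2*sqrt(2) + 4)/16 on |10>, -sqrt(6*sqrt(2) + 12)/16 - sqrt(12 - 6*sqrt(2))/16 - sqrt(4 - 2*sqrt(2))/16 + sqrt(2*sqrt(2) + 4)/16 - I*sqrt(6*sqrt(2) + 12)/16 - I*sqrt(2*sqrt(2) + 4)/16 - I*sqrt(4 - 2*sqrt(2))/16 + I*sqrt(12 - 6*sqrt(2))/16 on |11>. Key observation: gates 8-11 undo each other exactly, leaving only the rest of the circuit to track.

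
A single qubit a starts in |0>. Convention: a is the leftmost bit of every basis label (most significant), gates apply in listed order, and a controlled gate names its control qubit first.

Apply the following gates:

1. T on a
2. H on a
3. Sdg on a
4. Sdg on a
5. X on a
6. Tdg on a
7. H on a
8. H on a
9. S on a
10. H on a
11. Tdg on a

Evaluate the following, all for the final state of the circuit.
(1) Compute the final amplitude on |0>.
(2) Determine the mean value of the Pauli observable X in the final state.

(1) The final state's coefficient on |0> equals -1/2 + exp(I*pi/4)/2.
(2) The observable X averages to 1/2.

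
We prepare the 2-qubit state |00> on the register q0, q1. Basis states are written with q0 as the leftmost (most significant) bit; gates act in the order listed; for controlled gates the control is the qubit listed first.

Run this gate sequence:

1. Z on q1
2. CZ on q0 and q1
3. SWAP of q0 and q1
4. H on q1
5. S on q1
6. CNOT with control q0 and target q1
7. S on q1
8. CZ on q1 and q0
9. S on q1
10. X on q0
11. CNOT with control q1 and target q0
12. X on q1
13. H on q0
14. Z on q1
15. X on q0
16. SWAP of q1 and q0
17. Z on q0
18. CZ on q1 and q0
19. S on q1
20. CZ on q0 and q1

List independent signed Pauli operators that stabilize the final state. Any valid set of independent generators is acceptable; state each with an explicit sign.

The stabilizer group can be generated by -YZ, +ZY, among other valid generating sets.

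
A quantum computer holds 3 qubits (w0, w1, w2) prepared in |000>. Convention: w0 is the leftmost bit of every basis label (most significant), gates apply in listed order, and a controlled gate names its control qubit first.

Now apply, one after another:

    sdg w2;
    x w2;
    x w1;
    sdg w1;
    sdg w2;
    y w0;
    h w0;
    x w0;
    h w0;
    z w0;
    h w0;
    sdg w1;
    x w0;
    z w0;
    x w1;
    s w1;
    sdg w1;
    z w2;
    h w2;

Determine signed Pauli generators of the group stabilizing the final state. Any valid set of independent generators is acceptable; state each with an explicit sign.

One valid set of independent stabilizer generators is +XII, -IIX, +IZI (any independent generating set of the same group is equally correct). Key observation: gates 7-10 undo each other exactly, leaving only the rest of the circuit to track.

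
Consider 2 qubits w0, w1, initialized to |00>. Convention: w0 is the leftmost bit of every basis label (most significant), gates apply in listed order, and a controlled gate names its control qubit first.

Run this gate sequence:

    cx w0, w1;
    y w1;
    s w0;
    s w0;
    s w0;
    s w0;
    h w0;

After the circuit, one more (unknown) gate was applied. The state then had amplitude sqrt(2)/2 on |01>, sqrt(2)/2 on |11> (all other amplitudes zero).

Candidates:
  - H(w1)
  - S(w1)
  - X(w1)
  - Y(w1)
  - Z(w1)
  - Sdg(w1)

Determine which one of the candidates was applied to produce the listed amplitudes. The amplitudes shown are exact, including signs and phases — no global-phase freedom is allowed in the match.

The applied gate was Sdg(w1).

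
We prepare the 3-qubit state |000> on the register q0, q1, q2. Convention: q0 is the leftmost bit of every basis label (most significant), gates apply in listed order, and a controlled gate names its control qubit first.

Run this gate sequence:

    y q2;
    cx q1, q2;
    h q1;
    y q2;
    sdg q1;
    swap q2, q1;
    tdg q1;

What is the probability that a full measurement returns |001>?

Outcome |001> occurs with probability 1/2.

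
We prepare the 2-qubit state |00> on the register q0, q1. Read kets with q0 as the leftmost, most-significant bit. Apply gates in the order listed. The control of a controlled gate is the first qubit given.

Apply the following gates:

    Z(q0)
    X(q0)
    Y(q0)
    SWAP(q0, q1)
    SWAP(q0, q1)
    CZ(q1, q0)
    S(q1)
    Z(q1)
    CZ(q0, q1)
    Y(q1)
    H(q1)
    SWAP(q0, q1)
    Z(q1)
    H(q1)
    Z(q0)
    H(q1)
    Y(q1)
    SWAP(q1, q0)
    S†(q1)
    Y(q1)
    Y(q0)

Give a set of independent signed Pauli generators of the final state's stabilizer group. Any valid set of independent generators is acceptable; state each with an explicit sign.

The stabilizer group can be generated by -IY, +ZI, among other valid generating sets.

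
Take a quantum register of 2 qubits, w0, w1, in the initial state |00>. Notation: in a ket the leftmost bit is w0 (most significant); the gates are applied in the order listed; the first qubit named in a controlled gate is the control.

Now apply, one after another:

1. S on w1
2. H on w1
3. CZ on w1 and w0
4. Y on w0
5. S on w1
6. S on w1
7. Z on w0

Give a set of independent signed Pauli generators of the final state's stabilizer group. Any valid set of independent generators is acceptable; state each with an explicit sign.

The final state is stabilized by the group generated by -IX, -ZI; other independent generating sets are equally valid.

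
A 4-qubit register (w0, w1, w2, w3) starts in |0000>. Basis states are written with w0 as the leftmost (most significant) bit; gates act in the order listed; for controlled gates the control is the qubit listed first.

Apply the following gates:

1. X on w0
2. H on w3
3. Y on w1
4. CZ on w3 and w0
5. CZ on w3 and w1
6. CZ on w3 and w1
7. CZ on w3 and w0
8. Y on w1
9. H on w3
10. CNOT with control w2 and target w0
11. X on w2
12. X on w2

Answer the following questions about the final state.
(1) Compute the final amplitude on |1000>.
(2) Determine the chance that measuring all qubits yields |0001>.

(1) The final state's coefficient on |1000> equals 1.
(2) The probability of measuring |0001> is 0.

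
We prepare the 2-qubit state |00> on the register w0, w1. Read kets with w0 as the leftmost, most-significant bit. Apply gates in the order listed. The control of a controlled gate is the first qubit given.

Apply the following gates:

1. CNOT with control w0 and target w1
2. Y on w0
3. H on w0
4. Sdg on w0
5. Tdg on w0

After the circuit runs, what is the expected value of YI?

The expectation value of YI is sqrt(2)/2.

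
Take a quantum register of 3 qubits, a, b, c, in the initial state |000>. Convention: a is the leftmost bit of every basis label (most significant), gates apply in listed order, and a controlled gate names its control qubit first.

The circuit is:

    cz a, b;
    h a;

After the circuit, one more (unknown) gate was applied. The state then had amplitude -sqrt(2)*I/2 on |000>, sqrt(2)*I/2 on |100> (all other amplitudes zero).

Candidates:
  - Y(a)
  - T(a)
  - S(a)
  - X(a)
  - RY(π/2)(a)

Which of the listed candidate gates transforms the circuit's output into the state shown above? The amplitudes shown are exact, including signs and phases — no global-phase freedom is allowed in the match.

The applied gate was Y(a).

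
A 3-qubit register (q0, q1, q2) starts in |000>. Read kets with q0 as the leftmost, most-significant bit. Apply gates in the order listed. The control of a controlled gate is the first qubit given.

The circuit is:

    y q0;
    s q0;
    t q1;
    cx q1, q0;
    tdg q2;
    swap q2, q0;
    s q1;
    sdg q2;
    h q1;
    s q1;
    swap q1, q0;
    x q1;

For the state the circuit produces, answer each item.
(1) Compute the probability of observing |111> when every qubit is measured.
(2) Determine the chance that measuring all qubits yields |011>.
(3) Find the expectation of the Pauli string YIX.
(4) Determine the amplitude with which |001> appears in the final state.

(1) A full measurement returns |111> with probability 1/2.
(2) The probability of measuring |011> is 1/2.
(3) The observable YIX averages to 0.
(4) The final state's coefficient on |001> equals 0.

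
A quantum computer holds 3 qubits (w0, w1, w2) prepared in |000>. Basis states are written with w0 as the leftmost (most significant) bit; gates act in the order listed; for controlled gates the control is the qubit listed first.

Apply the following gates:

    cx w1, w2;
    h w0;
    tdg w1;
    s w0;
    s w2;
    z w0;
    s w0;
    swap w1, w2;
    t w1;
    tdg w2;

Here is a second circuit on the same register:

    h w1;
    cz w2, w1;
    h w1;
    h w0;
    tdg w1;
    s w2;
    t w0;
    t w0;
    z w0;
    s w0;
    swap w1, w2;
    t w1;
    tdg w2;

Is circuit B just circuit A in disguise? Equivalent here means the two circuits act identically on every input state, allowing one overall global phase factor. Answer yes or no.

No: there is an input state on which the two circuits produce genuinely different outputs (not merely differing by a phase).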